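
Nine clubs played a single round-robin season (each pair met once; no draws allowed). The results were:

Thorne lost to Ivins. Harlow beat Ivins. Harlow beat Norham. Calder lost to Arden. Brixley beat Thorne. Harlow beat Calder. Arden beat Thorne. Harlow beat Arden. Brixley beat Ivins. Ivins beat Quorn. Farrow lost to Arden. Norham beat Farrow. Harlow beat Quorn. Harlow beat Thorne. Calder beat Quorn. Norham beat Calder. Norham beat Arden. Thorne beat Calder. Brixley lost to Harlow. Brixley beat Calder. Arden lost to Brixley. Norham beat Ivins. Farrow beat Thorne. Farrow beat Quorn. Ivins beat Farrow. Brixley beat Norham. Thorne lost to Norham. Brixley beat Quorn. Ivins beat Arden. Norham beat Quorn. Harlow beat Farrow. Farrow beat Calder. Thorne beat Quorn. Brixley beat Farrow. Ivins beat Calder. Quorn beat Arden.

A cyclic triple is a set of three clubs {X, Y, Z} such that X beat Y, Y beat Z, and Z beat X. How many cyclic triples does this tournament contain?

Win totals: Calder 1, Farrow 3, Harlow 8, Norham 6, Ivins 5, Arden 3, Thorne 2, Quorn 1, Brixley 7.
A club with w wins dominates both others in C(w,2) triples; summing gives 0 + 3 + 28 + 15 + 10 + 3 + 1 + 0 + 21 = 81 transitive triples.
Total triples C(9,3) = 84, so cyclic triples = 84 − 81 = 3.

3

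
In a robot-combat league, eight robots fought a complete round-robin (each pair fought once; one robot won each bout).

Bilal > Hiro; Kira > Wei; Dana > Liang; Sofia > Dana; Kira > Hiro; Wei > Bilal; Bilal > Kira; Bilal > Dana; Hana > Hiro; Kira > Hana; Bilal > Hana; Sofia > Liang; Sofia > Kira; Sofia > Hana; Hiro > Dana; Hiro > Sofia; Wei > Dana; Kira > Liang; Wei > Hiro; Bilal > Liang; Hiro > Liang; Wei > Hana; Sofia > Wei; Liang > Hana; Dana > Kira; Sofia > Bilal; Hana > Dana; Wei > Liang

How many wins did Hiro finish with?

Hiro's results: beat Sofia, Dana, Liang; lost to Hana, Bilal, Kira, Wei.
That is 3 wins.

3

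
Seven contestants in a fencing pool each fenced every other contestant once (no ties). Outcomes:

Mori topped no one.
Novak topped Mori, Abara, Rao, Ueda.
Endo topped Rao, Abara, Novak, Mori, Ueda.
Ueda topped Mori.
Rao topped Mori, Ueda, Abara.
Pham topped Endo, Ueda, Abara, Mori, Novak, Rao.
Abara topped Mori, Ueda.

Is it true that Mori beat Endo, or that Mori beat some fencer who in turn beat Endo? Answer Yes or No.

Mori did not beat Endo directly.
Mori beat no one, so there is no intermediate fencer.

No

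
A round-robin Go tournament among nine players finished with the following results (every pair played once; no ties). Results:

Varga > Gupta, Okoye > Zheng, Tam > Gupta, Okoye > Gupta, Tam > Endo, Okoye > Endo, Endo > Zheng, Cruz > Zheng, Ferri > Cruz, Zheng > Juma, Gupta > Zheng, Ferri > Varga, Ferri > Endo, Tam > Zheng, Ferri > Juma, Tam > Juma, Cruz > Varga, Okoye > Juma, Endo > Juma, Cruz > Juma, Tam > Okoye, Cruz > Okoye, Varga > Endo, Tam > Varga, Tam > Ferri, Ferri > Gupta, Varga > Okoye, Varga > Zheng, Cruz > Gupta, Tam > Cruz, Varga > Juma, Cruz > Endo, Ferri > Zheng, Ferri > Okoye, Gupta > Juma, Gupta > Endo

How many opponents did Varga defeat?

Varga's results: beat Juma, Okoye, Zheng, Endo, Gupta; lost to Tam, Ferri, Cruz.
That is 5 wins.

5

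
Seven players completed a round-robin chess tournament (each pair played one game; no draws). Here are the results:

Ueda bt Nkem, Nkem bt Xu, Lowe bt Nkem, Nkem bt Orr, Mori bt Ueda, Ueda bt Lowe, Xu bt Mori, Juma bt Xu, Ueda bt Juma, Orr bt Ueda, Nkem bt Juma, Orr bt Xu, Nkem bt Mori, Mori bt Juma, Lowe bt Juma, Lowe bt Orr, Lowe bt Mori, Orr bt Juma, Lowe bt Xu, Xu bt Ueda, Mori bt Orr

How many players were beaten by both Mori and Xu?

Mori beat: Ueda, Orr, Juma.
Xu beat: Ueda, Mori.
Both beat: Ueda — 1.

1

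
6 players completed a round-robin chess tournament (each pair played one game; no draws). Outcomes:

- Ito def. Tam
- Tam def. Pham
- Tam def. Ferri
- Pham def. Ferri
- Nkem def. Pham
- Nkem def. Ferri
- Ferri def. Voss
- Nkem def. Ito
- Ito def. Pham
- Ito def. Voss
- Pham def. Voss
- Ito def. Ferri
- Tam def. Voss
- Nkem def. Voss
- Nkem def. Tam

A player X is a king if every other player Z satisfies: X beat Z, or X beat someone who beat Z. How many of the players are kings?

1

Ito cannot reach Nkem in two steps.
Tam cannot reach Ito, Nkem in two steps.
Ferri cannot reach Ito, Tam, Pham, Nkem in two steps.
Pham cannot reach Ito, Tam, Nkem in two steps.
Voss cannot reach Ito, Tam, Ferri, Pham, Nkem in two steps.
Nkem reaches everyone (king).
Kings: Nkem — 1.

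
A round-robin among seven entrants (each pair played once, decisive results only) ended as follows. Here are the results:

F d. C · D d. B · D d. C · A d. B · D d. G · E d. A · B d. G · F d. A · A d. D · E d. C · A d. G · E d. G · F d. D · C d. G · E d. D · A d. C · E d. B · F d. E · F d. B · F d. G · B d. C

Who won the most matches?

F

Win totals: A 4, B 2, C 1, D 3, E 5, F 6, G 0.
F leads with 6 wins (next highest: 5).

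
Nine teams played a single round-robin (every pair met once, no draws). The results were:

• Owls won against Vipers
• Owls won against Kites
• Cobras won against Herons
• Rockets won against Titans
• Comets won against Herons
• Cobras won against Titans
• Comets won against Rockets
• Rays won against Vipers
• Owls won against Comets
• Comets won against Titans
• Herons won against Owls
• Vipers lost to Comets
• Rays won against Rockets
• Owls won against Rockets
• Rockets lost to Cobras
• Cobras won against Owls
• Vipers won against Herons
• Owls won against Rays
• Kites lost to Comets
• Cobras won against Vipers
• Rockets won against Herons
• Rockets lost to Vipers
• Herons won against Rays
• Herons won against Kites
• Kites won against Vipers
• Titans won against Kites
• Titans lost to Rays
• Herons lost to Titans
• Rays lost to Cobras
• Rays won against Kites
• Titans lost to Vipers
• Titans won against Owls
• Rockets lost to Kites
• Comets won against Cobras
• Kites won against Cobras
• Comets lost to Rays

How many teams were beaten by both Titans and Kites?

0

Titans beat: Herons, Owls, Kites.
Kites beat: Vipers, Rockets, Cobras.
No one was beaten by both.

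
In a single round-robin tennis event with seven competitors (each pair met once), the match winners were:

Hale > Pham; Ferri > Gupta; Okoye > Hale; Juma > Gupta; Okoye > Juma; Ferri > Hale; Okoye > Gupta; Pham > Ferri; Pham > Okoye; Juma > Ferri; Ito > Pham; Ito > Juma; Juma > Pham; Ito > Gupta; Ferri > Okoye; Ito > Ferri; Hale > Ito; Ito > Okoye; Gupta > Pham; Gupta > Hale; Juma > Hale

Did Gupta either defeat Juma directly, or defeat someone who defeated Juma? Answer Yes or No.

Gupta did not beat Juma directly.
Gupta beat Hale, Pham, but each of them lost to Juma. No two-step path.

No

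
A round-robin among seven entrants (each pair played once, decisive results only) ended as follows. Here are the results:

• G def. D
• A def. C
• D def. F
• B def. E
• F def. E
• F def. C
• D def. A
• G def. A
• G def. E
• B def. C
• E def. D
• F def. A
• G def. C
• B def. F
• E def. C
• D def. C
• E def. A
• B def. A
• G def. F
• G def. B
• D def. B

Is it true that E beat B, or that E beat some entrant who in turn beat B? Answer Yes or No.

Yes

E did not beat B directly.
E beat A, C, D. Of those, D beat B.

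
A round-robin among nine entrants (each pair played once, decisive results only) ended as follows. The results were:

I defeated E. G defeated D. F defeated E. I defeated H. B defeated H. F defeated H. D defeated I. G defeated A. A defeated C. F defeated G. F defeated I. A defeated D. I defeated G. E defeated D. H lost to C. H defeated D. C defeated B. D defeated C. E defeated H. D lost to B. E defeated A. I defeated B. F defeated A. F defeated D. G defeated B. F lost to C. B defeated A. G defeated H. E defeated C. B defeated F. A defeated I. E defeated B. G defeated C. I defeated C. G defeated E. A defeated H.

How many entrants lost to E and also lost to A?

3

E beat: A, B, C, D, H.
A beat: C, D, H, I.
Both beat: C, D, H — 3.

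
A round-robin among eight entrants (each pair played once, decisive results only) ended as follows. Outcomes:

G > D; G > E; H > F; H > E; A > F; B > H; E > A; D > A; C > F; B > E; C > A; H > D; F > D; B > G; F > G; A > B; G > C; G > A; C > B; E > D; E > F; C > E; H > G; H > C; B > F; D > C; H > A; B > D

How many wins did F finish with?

2

F's results: beat D, G; lost to A, B, C, E, H.
That is 2 wins.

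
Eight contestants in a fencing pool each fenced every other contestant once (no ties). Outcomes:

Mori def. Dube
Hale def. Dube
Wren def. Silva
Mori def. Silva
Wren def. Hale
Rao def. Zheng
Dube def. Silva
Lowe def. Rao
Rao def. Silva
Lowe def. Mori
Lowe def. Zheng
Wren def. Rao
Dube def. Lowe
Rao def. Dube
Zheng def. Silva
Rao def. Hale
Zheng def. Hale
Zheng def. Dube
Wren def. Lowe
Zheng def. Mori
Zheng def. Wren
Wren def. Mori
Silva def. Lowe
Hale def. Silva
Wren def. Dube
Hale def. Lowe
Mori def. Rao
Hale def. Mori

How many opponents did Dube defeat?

2

Dube's results: beat Silva, Lowe; lost to Rao, Zheng, Hale, Mori, Wren.
That is 2 wins.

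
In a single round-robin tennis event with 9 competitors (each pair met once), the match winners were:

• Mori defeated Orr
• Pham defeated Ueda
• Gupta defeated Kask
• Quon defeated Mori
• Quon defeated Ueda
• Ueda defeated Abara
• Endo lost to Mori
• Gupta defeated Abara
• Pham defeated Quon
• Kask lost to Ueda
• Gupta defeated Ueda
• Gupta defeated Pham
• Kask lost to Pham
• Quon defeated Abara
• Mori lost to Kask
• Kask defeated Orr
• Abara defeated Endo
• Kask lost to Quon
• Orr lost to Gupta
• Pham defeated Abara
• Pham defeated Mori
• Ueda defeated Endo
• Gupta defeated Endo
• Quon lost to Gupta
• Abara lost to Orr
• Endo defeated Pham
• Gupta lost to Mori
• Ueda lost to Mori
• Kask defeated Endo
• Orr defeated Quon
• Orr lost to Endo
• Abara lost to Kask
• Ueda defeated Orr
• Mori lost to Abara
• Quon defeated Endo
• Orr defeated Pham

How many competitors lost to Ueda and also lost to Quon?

3

Ueda beat: Endo, Orr, Kask, Abara.
Quon beat: Endo, Ueda, Mori, Kask, Abara.
Both beat: Endo, Kask, Abara — 3.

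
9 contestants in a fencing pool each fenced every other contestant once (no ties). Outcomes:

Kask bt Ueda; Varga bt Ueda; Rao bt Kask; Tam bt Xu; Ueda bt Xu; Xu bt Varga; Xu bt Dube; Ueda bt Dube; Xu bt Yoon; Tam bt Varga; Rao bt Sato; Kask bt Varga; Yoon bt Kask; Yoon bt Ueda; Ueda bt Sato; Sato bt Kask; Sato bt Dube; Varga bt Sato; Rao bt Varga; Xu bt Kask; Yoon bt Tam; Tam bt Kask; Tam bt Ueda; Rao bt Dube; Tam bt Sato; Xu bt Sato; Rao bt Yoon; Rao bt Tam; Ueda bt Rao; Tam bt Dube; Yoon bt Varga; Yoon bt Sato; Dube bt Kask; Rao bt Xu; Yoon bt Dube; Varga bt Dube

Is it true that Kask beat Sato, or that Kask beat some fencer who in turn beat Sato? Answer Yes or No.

Yes

Kask did not beat Sato directly.
Kask beat Varga, Ueda. Of those, Varga beat Sato.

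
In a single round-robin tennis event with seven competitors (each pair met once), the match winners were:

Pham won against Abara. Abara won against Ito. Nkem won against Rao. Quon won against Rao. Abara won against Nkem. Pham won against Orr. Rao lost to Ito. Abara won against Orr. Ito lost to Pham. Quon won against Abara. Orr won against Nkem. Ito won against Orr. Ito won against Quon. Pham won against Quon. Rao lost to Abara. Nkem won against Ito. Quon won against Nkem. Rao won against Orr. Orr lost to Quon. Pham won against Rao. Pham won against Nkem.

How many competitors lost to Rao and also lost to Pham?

Rao beat: Orr.
Pham beat: Ito, Abara, Nkem, Quon, Rao, Orr.
Both beat: Orr — 1.

1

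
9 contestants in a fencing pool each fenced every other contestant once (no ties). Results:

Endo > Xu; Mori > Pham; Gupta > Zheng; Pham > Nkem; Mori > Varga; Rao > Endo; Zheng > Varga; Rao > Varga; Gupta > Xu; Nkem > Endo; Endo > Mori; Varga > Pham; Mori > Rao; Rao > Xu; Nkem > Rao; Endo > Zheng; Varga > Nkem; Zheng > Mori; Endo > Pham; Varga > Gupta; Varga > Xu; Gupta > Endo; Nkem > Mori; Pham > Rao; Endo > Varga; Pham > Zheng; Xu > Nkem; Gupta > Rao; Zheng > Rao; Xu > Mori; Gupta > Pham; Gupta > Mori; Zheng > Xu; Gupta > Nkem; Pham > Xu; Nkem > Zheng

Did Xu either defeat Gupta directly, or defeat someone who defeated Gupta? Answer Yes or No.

Xu did not beat Gupta directly.
Xu beat Nkem, Mori, but each of them lost to Gupta. No two-step path.

No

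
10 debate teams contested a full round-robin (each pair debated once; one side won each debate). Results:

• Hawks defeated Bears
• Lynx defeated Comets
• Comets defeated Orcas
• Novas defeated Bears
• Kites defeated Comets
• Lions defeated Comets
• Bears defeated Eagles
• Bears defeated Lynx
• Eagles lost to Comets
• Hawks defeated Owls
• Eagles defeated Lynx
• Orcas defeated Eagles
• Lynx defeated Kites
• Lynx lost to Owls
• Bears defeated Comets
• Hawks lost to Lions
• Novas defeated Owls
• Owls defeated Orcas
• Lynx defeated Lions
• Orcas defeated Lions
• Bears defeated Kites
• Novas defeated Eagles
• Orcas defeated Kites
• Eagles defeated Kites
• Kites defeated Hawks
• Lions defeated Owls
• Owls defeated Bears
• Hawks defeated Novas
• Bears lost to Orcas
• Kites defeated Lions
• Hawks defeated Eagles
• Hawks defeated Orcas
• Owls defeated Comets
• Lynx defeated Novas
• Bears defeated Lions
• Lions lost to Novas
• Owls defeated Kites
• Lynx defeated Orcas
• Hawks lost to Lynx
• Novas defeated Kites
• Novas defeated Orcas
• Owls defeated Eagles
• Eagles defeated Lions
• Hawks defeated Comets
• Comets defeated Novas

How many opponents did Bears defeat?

Bears' results: beat Comets, Lynx, Kites, Lions, Eagles; lost to Hawks, Owls, Orcas, Novas.
That is 5 wins.

5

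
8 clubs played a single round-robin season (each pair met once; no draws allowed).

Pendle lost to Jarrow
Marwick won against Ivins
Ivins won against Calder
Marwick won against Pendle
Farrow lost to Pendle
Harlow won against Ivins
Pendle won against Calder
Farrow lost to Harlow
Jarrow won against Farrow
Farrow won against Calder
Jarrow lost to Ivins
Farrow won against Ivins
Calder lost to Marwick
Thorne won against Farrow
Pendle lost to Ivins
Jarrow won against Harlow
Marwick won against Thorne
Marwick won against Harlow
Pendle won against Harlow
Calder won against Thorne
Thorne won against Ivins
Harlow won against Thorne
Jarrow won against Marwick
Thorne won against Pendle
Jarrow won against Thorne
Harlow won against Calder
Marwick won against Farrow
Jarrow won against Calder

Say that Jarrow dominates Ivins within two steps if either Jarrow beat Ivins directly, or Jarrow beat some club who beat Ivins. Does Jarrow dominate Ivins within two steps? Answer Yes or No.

Jarrow did not beat Ivins directly.
Jarrow beat Harlow, Farrow, Pendle, Calder, Marwick, Thorne. Of those, Harlow beat Ivins.

Yes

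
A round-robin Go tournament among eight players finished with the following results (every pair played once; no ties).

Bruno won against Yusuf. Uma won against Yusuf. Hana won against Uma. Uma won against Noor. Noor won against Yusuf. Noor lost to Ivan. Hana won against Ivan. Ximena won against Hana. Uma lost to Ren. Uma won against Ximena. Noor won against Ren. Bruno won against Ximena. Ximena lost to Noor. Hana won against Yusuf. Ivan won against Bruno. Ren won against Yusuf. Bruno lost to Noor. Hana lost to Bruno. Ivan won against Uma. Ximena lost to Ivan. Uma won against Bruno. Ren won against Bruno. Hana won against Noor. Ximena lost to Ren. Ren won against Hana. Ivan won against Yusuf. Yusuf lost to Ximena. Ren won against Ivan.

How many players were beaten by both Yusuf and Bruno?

Yusuf beat: no one.
Bruno beat: Yusuf, Hana, Ximena.
No one was beaten by both.

0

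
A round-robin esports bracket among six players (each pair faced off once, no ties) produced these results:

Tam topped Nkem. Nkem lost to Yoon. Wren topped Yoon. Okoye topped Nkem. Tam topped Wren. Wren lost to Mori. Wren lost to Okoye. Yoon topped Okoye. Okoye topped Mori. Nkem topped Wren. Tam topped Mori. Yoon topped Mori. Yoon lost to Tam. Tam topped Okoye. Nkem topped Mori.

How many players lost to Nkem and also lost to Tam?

2

Nkem beat: Mori, Wren.
Tam beat: Mori, Yoon, Wren, Nkem, Okoye.
Both beat: Mori, Wren — 2.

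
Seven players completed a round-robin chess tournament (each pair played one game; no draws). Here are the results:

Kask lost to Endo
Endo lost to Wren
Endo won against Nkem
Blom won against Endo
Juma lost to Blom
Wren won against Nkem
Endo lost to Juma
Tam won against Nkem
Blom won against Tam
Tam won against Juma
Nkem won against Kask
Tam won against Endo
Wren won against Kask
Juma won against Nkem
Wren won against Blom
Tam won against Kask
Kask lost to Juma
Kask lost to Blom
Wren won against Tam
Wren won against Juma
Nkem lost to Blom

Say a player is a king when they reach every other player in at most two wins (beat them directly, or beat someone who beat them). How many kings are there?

1

Nkem cannot reach Wren, Endo, Blom, Tam, Juma in two steps.
Wren reaches everyone (king).
Kask cannot reach Nkem, Wren, Endo, Blom, Tam, Juma in two steps.
Endo cannot reach Wren, Blom, Tam, Juma in two steps.
Blom cannot reach Wren in two steps.
Tam cannot reach Wren, Blom in two steps.
Juma cannot reach Wren, Blom, Tam in two steps.
Kings: Wren — 1.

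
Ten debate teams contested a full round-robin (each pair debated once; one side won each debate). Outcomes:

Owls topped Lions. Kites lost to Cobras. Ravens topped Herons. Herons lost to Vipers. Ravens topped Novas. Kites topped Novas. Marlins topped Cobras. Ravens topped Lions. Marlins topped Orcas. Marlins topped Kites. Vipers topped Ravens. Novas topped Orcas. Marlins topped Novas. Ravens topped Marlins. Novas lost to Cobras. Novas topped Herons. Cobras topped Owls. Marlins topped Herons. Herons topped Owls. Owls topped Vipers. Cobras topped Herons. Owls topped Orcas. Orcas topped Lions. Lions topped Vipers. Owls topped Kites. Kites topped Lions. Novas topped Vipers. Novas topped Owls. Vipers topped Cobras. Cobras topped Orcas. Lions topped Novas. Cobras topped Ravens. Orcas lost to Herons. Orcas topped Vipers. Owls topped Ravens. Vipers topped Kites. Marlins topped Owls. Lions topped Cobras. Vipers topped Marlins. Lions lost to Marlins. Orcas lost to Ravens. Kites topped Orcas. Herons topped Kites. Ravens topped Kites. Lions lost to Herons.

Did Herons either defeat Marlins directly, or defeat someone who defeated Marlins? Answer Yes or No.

No

Herons did not beat Marlins directly.
Herons beat Lions, Kites, Owls, Orcas, but each of them lost to Marlins. No two-step path.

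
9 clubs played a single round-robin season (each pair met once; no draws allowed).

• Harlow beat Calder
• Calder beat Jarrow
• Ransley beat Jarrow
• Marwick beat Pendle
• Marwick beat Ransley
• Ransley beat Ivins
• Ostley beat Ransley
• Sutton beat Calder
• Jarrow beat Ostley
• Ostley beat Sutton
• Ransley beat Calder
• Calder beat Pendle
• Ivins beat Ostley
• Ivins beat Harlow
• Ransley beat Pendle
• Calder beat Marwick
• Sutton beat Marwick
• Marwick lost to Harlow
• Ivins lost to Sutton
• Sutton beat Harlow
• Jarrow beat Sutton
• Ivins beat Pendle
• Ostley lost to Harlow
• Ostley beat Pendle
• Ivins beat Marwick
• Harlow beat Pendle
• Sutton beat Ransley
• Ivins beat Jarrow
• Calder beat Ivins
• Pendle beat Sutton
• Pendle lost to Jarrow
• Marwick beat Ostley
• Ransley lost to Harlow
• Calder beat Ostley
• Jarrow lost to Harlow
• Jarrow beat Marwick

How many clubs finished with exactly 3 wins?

Win totals: Calder 5, Ostley 3, Marwick 3, Ivins 5, Harlow 6, Sutton 5, Ransley 4, Pendle 1, Jarrow 4.
Exactly 3: Ostley, Marwick — 2 clubs.

2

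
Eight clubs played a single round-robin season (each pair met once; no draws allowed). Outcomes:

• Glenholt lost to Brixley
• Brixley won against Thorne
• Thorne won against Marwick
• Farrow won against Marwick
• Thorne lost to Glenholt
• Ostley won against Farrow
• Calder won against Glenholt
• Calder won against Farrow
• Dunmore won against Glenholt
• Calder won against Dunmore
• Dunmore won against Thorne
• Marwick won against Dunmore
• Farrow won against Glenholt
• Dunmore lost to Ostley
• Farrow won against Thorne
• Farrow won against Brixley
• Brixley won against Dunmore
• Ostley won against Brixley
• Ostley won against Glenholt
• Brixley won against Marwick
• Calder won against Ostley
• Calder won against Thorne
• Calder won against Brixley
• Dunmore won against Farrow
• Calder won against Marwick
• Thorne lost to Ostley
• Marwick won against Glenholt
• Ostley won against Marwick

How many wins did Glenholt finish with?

1

Glenholt's results: beat Thorne; lost to Dunmore, Ostley, Marwick, Calder, Farrow, Brixley.
That is 1 win.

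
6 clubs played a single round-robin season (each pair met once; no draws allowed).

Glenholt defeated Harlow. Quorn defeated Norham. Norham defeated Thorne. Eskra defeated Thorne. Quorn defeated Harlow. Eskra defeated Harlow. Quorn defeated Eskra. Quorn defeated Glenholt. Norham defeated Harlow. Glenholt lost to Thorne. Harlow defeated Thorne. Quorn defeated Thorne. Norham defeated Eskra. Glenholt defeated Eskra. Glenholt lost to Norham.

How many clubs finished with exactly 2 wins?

Win totals: Glenholt 2, Harlow 1, Quorn 5, Norham 4, Thorne 1, Eskra 2.
Exactly 2: Glenholt, Eskra — 2 clubs.

2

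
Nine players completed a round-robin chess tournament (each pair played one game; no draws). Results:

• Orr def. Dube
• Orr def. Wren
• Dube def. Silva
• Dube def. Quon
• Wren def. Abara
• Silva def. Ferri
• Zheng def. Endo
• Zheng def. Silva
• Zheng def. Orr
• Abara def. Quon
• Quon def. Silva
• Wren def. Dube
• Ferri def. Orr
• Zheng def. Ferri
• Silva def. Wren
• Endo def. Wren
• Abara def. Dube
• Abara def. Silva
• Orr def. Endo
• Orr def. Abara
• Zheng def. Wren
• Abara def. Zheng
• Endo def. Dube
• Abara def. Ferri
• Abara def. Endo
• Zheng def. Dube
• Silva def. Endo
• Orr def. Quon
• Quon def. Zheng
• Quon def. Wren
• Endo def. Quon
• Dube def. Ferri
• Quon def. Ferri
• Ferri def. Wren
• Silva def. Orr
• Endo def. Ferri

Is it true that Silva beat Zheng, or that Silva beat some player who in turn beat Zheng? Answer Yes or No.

Silva did not beat Zheng directly.
Silva beat Endo, Orr, Ferri, Wren, but each of them lost to Zheng. No two-step path.

No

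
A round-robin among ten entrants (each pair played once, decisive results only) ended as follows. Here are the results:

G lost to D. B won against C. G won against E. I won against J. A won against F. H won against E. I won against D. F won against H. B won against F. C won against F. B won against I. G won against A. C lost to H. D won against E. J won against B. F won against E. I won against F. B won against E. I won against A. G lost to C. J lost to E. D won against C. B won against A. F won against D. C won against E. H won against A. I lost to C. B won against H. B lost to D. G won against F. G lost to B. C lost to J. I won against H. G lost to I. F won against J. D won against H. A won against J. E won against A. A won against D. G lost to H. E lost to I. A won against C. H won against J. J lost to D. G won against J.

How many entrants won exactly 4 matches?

Win totals: A 4, B 7, C 4, D 6, E 2, F 4, G 4, H 5, I 7, J 2.
Exactly 4: A, C, F, G — 4 entrants.

4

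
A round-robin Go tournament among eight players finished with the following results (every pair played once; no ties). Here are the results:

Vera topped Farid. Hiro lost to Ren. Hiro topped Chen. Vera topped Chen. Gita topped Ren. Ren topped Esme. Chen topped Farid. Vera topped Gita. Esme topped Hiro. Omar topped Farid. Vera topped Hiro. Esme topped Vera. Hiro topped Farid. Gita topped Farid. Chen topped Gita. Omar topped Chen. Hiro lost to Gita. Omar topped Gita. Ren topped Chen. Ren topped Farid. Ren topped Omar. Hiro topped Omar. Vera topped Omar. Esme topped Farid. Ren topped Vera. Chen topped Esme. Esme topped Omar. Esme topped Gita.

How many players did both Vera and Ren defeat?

4

Vera beat: Gita, Omar, Hiro, Chen, Farid.
Ren beat: Vera, Omar, Esme, Hiro, Chen, Farid.
Both beat: Omar, Hiro, Chen, Farid — 4.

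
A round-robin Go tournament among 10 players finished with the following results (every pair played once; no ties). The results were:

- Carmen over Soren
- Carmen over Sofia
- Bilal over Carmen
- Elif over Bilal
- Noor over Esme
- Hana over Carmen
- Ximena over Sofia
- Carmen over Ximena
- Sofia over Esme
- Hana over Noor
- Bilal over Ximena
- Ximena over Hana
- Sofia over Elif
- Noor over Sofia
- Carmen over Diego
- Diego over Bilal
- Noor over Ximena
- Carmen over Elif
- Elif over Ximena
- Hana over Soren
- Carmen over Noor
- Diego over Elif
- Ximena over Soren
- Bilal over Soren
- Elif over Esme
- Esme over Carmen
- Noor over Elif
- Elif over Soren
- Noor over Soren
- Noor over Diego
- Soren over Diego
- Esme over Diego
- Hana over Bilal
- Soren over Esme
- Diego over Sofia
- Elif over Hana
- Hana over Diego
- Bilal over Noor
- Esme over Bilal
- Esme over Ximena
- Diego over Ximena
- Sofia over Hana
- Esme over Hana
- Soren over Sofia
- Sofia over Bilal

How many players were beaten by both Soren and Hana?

Soren beat: Diego, Sofia, Esme.
Hana beat: Noor, Bilal, Soren, Diego, Carmen.
Both beat: Diego — 1.

1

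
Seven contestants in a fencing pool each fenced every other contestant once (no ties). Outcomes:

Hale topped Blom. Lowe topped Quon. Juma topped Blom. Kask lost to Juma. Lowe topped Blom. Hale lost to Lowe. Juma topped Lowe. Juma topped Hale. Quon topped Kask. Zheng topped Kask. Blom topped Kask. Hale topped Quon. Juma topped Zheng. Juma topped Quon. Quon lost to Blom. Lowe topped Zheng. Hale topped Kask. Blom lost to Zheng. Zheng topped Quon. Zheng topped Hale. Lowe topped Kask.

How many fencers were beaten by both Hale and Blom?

2

Hale beat: Kask, Quon, Blom.
Blom beat: Kask, Quon.
Both beat: Kask, Quon — 2.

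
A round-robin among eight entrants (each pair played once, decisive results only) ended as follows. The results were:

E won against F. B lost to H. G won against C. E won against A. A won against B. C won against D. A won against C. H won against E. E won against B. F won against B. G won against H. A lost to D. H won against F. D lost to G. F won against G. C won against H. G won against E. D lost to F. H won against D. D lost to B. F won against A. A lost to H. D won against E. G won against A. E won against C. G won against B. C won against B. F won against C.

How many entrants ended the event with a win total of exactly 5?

Win totals: A 2, B 1, C 3, D 2, E 4, F 5, G 6, H 5.
Exactly 5: F, H — 2 entrants.

2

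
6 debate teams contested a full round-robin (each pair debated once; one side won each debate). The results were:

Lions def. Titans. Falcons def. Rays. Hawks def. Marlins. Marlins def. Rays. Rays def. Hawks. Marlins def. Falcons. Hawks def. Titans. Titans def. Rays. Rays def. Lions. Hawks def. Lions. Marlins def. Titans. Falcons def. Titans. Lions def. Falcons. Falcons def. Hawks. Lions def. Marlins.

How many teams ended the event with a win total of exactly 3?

4

Win totals: Titans 1, Rays 2, Lions 3, Hawks 3, Marlins 3, Falcons 3.
Exactly 3: Lions, Hawks, Marlins, Falcons — 4 teams.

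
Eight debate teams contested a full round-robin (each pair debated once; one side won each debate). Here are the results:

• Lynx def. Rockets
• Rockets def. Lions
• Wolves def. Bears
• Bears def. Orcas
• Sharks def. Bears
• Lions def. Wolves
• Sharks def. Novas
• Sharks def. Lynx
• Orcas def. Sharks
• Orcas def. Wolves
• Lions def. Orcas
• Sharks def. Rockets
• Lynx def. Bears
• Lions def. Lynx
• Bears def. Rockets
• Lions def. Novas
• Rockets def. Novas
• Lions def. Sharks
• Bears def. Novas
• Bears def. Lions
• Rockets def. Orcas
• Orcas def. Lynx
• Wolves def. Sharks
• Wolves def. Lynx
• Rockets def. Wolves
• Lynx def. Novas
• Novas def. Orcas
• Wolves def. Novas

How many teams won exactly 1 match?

1

Win totals: Novas 1, Wolves 4, Lynx 3, Orcas 3, Rockets 4, Bears 4, Sharks 4, Lions 5.
Exactly 1: Novas — 1 team.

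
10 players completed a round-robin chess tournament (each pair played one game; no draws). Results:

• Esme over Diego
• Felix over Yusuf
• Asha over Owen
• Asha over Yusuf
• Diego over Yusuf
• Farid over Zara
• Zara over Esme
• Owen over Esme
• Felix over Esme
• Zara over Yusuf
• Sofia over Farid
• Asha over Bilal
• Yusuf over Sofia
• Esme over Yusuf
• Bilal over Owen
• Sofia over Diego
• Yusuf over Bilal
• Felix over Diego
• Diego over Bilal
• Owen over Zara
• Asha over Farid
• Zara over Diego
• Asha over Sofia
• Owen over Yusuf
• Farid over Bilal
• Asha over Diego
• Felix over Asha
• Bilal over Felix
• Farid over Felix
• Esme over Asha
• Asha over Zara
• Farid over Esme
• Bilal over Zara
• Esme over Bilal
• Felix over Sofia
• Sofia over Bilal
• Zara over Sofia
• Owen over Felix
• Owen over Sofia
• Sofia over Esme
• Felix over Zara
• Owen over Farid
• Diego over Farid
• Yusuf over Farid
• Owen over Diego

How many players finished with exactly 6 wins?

Win totals: Owen 7, Diego 3, Zara 4, Farid 4, Bilal 3, Esme 4, Yusuf 3, Felix 6, Asha 7, Sofia 4.
Exactly 6: Felix — 1 player.

1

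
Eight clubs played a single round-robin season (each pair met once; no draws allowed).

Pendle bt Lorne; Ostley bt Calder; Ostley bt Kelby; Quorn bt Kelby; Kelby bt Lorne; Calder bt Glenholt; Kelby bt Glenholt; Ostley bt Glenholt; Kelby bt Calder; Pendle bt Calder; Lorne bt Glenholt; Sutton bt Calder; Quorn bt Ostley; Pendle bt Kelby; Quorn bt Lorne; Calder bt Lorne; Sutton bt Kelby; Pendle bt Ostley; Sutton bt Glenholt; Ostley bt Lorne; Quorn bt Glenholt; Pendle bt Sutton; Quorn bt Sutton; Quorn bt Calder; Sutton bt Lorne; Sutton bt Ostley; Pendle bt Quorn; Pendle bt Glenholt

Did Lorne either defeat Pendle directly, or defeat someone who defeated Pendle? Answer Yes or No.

Lorne did not beat Pendle directly.
Lorne beat Glenholt, but each of them lost to Pendle. No two-step path.

No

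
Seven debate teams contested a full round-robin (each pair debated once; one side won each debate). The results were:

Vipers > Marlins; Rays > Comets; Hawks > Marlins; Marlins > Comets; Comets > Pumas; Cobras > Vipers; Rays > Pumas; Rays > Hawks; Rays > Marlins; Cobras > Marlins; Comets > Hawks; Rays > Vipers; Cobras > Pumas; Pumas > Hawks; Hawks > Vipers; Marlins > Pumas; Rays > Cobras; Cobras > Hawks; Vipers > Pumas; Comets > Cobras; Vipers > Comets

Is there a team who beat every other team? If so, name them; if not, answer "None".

Rays has 6 wins out of 6 opponents — a perfect record.

Rays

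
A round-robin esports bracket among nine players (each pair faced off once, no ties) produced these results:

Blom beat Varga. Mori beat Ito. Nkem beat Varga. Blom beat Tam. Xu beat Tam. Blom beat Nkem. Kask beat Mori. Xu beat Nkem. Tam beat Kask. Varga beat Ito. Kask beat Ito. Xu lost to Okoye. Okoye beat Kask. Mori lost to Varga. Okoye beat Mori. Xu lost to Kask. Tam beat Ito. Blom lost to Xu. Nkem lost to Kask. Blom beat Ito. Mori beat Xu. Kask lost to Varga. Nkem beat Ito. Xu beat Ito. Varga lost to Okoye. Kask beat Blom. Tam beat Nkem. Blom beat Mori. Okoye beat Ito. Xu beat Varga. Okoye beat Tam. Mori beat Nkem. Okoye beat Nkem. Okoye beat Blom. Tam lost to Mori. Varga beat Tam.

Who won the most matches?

Okoye

Win totals: Okoye 8, Varga 4, Kask 5, Xu 5, Tam 3, Ito 0, Nkem 2, Blom 5, Mori 4.
Okoye leads with 8 wins (next highest: 5).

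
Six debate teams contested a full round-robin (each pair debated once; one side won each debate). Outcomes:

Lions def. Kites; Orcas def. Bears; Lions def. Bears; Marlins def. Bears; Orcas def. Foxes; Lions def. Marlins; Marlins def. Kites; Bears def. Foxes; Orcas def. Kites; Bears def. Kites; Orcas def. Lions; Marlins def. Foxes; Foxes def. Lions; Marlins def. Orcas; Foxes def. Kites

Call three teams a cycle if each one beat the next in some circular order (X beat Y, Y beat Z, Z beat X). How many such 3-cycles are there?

3

Of the C(6,3) = 20 triples, the cyclic ones are: {Bears, Foxes, Lions}; {Orcas, Marlins, Lions}; {Foxes, Marlins, Lions}.
That is 3.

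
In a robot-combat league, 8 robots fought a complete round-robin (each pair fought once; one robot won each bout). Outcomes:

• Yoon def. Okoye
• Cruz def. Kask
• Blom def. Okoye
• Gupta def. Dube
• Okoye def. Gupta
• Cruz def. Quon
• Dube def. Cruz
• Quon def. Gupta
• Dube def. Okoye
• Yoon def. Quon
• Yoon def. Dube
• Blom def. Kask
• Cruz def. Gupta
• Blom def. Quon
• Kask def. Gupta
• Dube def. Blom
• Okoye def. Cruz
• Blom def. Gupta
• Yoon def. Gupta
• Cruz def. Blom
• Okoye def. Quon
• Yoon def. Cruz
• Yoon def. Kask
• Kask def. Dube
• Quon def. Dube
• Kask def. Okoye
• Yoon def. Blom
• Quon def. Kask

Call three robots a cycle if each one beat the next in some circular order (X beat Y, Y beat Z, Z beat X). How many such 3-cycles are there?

11

Win totals: Gupta 1, Yoon 7, Cruz 4, Dube 3, Okoye 3, Quon 3, Kask 3, Blom 4.
A robot with w wins dominates both others in C(w,2) triples; summing gives 0 + 21 + 6 + 3 + 3 + 3 + 3 + 6 = 45 transitive triples.
Total triples C(8,3) = 56, so cyclic triples = 56 − 45 = 11.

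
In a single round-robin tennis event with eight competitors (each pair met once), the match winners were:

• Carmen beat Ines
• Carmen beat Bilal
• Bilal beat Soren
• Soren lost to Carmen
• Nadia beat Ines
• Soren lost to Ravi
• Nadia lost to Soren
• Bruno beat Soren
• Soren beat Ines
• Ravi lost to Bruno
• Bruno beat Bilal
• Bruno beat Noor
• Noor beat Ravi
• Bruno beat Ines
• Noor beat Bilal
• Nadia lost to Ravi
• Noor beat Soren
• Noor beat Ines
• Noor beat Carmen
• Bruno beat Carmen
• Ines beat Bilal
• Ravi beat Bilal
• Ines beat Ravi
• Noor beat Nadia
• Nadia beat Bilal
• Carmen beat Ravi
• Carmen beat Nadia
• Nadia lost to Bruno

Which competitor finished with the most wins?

Win totals: Nadia 2, Carmen 5, Ravi 3, Noor 6, Bruno 7, Bilal 1, Ines 2, Soren 2.
Bruno leads with 7 wins (next highest: 6).

Bruno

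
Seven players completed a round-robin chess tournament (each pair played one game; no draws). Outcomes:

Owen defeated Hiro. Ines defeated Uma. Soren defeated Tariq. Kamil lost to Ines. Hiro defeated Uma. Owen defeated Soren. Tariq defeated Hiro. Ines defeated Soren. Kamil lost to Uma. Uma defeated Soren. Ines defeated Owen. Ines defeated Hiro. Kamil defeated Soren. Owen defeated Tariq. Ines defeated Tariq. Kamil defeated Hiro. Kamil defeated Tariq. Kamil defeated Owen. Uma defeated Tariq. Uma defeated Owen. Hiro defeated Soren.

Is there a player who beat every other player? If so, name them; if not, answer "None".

Ines has 6 wins out of 6 opponents — a perfect record.

Ines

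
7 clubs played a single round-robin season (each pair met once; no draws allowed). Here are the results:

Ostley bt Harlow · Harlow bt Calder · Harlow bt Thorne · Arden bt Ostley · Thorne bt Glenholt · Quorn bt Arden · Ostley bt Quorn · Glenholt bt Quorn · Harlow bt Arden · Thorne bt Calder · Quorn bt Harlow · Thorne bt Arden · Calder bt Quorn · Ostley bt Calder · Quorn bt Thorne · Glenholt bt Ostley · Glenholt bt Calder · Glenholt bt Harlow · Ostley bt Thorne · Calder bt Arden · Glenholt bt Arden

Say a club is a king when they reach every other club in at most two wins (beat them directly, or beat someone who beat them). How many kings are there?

5

Arden cannot reach Glenholt in two steps.
Quorn reaches everyone (king).
Thorne reaches everyone (king).
Harlow reaches everyone (king).
Ostley reaches everyone (king).
Glenholt reaches everyone (king).
Calder cannot reach Glenholt in two steps.
Kings: Quorn, Thorne, Harlow, Ostley, Glenholt — 5.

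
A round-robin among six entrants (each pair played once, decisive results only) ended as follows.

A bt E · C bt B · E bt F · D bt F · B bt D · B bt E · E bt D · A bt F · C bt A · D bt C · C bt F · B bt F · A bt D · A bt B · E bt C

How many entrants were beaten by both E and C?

E beat: C, D, F.
C beat: A, B, F.
Both beat: F — 1.

1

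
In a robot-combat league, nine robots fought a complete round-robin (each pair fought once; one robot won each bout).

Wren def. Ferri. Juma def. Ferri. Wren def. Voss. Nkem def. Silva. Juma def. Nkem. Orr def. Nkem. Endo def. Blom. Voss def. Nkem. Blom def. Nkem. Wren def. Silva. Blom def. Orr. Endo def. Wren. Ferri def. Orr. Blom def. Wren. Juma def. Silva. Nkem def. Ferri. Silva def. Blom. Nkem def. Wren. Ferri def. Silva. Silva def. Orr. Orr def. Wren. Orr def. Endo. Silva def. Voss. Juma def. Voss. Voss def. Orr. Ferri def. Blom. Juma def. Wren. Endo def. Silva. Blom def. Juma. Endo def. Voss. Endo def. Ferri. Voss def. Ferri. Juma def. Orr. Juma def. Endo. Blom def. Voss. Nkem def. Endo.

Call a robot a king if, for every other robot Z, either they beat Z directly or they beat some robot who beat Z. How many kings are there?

5

Silva reaches everyone (king).
Endo reaches everyone (king).
Wren cannot reach Endo, Juma in two steps.
Nkem cannot reach Juma in two steps.
Ferri reaches everyone (king).
Juma reaches everyone (king).
Blom reaches everyone (king).
Orr cannot reach Juma in two steps.
Voss cannot reach Juma in two steps.
Kings: Silva, Endo, Ferri, Juma, Blom — 5.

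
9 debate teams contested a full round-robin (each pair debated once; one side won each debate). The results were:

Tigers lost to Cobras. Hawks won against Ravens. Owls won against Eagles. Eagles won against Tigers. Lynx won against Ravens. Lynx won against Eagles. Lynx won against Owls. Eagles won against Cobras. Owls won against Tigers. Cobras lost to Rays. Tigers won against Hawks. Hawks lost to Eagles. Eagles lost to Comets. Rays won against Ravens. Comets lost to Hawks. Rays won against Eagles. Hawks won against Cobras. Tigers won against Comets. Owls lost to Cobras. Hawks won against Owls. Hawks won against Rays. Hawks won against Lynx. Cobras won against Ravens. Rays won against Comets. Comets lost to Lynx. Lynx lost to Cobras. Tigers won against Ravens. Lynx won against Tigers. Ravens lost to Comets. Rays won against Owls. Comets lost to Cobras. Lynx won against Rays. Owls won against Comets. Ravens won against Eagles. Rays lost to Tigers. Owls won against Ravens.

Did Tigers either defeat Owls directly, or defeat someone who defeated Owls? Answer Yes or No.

Tigers did not beat Owls directly.
Tigers beat Comets, Hawks, Ravens, Rays. Of those, Hawks beat Owls.

Yes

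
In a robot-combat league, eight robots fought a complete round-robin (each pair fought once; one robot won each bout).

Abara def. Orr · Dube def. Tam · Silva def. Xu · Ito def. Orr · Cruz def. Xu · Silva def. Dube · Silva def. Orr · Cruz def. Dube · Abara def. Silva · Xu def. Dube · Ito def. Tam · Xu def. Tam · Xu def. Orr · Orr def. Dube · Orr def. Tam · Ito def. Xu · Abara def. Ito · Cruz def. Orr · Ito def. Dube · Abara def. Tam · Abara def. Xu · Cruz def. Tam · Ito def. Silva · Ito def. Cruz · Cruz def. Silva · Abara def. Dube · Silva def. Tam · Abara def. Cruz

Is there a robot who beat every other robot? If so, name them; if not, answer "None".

Abara has 7 wins out of 7 opponents — a perfect record.

Abara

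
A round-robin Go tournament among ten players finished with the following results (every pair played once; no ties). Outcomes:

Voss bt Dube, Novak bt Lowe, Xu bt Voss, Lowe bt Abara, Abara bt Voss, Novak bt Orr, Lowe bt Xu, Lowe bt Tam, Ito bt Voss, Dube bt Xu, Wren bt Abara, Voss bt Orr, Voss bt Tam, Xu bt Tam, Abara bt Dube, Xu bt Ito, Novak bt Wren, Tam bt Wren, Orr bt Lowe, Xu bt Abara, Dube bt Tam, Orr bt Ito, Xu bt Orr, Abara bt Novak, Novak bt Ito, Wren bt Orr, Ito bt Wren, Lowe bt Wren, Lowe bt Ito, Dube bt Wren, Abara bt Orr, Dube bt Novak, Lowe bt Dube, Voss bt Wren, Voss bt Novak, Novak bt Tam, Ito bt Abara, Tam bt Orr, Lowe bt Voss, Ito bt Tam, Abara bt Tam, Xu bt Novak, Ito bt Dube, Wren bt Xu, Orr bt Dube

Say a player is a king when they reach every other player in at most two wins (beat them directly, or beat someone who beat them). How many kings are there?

Lowe reaches everyone (king).
Orr reaches everyone (king).
Tam cannot reach Voss, Novak in two steps.
Voss reaches everyone (king).
Xu reaches everyone (king).
Abara reaches everyone (king).
Novak reaches everyone (king).
Wren reaches everyone (king).
Dube reaches everyone (king).
Ito cannot reach Lowe in two steps.
Kings: Lowe, Orr, Voss, Xu, Abara, Novak, Wren, Dube — 8.

8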